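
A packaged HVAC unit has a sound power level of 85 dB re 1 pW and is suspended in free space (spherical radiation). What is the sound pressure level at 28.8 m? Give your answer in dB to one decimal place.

44.8 dB

The power spreads over a sphere of area 4π·r², so L_p = L_w − 10·log₁₀(4π·r²).
4π·r² = 1.042e+04 m², 10·log₁₀ of that is 40.180 dB.
L_p = 85 − 40.180 = 44.82 dB.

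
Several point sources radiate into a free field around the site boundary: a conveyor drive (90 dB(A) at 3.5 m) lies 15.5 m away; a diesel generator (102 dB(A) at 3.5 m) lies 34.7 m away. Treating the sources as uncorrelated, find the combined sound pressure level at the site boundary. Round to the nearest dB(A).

83 dB(A)

Propagate each source to the receiver with L = L_ref − 20·log₁₀(r/r_ref), then add intensities.
conveyor drive: 90 − 20·log₁₀(15.5/3.5) = 90 − 12.93 = 77.07 dB(A).
diesel generator: 102 − 20·log₁₀(34.7/3.5) = 102 − 19.93 = 82.07 dB(A).
Σ 10^(L/10) = 2.122e+08 → L_total = 10·log₁₀(2.122e+08) = 83.27 dB(A).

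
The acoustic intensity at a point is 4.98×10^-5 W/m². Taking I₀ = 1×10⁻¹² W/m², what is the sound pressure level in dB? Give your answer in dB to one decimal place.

I/I₀ = 4.98×10^-5/10⁻¹² = 4.98×10^7, and L = 10·log₁₀(I/I₀).
L = 10·(0.6972 + 7) = 76.97 dB.

77.0 dB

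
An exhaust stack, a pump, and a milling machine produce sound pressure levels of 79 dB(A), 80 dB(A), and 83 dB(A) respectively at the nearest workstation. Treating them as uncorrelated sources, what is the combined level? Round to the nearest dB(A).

For uncorrelated sources the intensities add, so convert each level to linear form, sum, and take 10·log₁₀ of the total.
Σ 10^(L/10) = 10^(79/10) + 10^(80/10) + 10^(83/10) = 3.790e+08.
L_total = 10·log₁₀(3.790e+08) = 85.79 dB(A).

86 dB(A)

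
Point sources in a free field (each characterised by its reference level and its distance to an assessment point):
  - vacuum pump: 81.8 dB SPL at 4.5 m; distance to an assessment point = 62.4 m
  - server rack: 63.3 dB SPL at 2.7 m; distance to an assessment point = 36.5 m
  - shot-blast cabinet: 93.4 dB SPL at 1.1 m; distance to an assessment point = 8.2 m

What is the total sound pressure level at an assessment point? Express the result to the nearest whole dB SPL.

76 dB SPL

Propagate each source to the receiver with L = L_ref − 20·log₁₀(r/r_ref), then add intensities.
vacuum pump: 81.8 − 20·log₁₀(62.4/4.5) = 81.8 − 22.84 = 58.96 dB SPL.
server rack: 63.3 − 20·log₁₀(36.5/2.7) = 63.3 − 22.62 = 40.68 dB SPL.
shot-blast cabinet: 93.4 − 20·log₁₀(8.2/1.1) = 93.4 − 17.45 = 75.95 dB SPL.
Σ 10^(L/10) = 4.017e+07 → L_total = 10·log₁₀(4.017e+07) = 76.04 dB SPL.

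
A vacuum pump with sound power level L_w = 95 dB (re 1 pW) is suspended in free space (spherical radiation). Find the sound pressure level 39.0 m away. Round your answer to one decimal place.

Free-field spherical radiation: L_p = L_w − 10·log₁₀(4π·r²), r = 39.0 m.
4π·r² = 1.911e+04 m², 10·log₁₀ of that is 42.813 dB.
L_p = 95 − 42.813 = 52.19 dB.

52.2 dB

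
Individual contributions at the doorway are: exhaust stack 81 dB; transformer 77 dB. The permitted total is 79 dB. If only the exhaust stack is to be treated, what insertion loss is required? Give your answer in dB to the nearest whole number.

6 dB

Everything except the exhaust stack sums to 10^(77/10) = 5.012e+07 in linear terms, 77.00 dB.
To meet 79 dB overall, the treated exhaust stack may contribute at most 10^(79/10) − 5.012e+07 = 2.931e+07, i.e. 74.67 dB.
Required insertion loss = 81 − 74.67 = 6.33 dB.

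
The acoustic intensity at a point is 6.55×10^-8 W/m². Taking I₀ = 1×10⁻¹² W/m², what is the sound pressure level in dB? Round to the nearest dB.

Dividing by I₀ shifts the exponent by 12: I/I₀ = 6.55×10^4.
L = 10·(0.8162 + 4) = 48.16 dB.

48 dB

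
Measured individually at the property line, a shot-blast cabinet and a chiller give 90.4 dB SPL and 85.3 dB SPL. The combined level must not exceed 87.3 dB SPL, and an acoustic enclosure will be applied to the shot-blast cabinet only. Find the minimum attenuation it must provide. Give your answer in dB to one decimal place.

The untreated sources together contribute 10^(85.3/10) = 3.388e+08, i.e. 85.30 dB SPL.
The limit corresponds to 10^(87.3/10) = 5.370e+08; subtracting the fixed part leaves 1.982e+08 for the shot-blast cabinet, i.e. 82.97 dB SPL.
Required insertion loss = 90.4 − 82.97 = 7.43 dB.

7.4 dB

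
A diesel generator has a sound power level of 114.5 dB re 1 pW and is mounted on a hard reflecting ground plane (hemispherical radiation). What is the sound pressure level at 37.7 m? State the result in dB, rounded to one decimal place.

75.0 dB

The power spreads over a hemisphere of area 2π·r², so L_p = L_w − 10·log₁₀(2π·r²).
2π·r² = 8930 m², 10·log₁₀ of that is 39.509 dB.
L_p = 114.5 − 39.509 = 74.99 dB.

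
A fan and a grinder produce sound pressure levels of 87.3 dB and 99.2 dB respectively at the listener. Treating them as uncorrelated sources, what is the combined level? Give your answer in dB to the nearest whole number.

Incoherent sources combine by intensity addition: L_total = 10·log₁₀(Σ 10^(L_i/10)).
Σ 10^(L/10) = 10^(87.3/10) + 10^(99.2/10) = 8.855e+09.
L_total = 10·log₁₀(8.855e+09) = 99.47 dB.

99 dB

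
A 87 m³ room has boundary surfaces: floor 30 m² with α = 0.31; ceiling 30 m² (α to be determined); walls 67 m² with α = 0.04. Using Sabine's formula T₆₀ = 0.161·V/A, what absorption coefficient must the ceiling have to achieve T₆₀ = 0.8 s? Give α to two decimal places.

A = 0.161·V/T₆₀ = 0.161·87/0.8 = 17.51 m² sabins.
Absorption from the other surfaces = 30·0.31 + 67·0.04 = 11.98 m², so the ceiling must supply 5.53 m² over 30 m².
α = 5.53/30 = 0.184.

0.18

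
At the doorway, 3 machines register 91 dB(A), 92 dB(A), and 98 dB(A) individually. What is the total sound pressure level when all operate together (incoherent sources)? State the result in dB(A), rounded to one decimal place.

99.6 dB(A)

Incoherent sources combine by intensity addition: L_total = 10·log₁₀(Σ 10^(L_i/10)).
Σ 10^(L/10) = 10^(91/10) + 10^(92/10) + 10^(98/10) = 9.153e+09.
L_total = 10·log₁₀(9.153e+09) = 99.62 dB(A).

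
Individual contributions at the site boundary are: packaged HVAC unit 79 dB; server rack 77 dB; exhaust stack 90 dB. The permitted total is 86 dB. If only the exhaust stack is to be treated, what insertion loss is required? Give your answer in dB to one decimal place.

Fixed contribution from the other sources: Σ 10^(L/10) = 10^(79/10) + 10^(77/10) = 1.296e+08 (81.12 dB).
The limit corresponds to 10^(86/10) = 3.981e+08; subtracting the fixed part leaves 2.686e+08 for the exhaust stack, i.e. 84.29 dB.
So the exhaust stack must be reduced from 90 to 84.29 dB: IL = 5.71 dB.

5.7 dB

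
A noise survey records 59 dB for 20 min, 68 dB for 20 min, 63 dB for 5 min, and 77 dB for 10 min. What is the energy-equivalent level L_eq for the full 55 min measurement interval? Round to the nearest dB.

L_eq = 10·log₁₀[(1/T)·Σ tᵢ·10^(Lᵢ/10)] with T = 55 min.
Σ tᵢ·10^(Lᵢ/10) = 20·10^(59/10) + 20·10^(68/10) + 5·10^(63/10) + 10·10^(77/10) = 6.532e+08.
L_eq = 10·log₁₀(6.532e+08/55) = 70.75 dB.

71 dB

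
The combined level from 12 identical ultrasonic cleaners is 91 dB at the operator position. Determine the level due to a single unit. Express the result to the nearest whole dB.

80 dB

Dividing the total intensity by 12 lowers the level by 10·log₁₀ 12 = 10.792 dB: L₁ = 91 − 10.792.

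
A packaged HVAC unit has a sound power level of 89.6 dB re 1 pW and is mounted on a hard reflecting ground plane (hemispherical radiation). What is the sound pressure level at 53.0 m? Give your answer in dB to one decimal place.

The power spreads over a hemisphere of area 2π·r², so L_p = L_w − 10·log₁₀(2π·r²).
2π·r² = 1.765e+04 m², 10·log₁₀ of that is 42.467 dB.
L_p = 89.6 − 42.467 = 47.13 dB.

47.1 dB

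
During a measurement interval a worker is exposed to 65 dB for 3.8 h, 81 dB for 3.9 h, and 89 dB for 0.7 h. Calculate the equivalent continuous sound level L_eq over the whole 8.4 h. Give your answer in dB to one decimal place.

The energy average is taken in the linear domain: L_eq = 10·log₁₀[(Σ tᵢ·10^(Lᵢ/10))/T], T = 8.4 h.
Σ tᵢ·10^(Lᵢ/10) = 3.8·10^(65/10) + 3.9·10^(81/10) + 0.7·10^(89/10) = 1.059e+09.
L_eq = 10·log₁₀(1.059e+09/8.4) = 81.01 dB.

81.0 dB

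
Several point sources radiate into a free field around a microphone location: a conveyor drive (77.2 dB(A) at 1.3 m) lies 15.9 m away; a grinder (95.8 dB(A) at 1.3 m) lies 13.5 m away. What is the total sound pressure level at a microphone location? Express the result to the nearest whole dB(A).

Propagate each source to the receiver with L = L_ref − 20·log₁₀(r/r_ref), then add intensities.
conveyor drive: 77.2 − 20·log₁₀(15.9/1.3) = 77.2 − 21.75 = 55.45 dB(A).
grinder: 95.8 − 20·log₁₀(13.5/1.3) = 95.8 − 20.33 = 75.47 dB(A).
Σ 10^(L/10) = 3.561e+07 → L_total = 10·log₁₀(3.561e+07) = 75.52 dB(A).

76 dB(A)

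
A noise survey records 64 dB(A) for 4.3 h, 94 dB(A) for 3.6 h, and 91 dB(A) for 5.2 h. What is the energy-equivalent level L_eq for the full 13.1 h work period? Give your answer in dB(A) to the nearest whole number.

91 dB(A)

The energy average is taken in the linear domain: L_eq = 10·log₁₀[(Σ tᵢ·10^(Lᵢ/10))/T], T = 13.1 h.
Σ tᵢ·10^(Lᵢ/10) = 4.3·10^(64/10) + 3.6·10^(94/10) + 5.2·10^(91/10) = 1.560e+10.
L_eq = 10·log₁₀(1.560e+10/13.1) = 90.76 dB(A).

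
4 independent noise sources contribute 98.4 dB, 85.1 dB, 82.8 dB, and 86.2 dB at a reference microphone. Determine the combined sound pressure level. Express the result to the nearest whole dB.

99 dB

Incoherent sources combine by intensity addition: L_total = 10·log₁₀(Σ 10^(L_i/10)).
Σ 10^(L/10) = 10^(98.4/10) + 10^(85.1/10) + 10^(82.8/10) + 10^(86.2/10) = 7.849e+09.
L_total = 10·log₁₀(7.849e+09) = 98.95 dB.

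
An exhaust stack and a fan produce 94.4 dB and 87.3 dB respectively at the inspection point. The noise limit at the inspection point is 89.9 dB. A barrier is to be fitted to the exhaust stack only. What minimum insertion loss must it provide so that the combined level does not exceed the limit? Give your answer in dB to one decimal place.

8.0 dB

Fixed contribution from the other source: Σ 10^(L/10) = 10^(87.3/10) = 5.370e+08 (87.30 dB).
The limit corresponds to 10^(89.9/10) = 9.772e+08; subtracting the fixed part leaves 4.402e+08 for the exhaust stack, i.e. 86.44 dB.
So the exhaust stack must be reduced from 94.4 to 86.44 dB: IL = 7.96 dB.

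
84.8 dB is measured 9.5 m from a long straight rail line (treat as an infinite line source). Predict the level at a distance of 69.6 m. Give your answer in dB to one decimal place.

For a line source, L₂ = L₁ − 10·log₁₀(r₂/r₁).
L₂ = 84.8 − 10·log₁₀(69.6/9.5) = 84.8 − 8.649 = 76.15 dB.

76.2 dB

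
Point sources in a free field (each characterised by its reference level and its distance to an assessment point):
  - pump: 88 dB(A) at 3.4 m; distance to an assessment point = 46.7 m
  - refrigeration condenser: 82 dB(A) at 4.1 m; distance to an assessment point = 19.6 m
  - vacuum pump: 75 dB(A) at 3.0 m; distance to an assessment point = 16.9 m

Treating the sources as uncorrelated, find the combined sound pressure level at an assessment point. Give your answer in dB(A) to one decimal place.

70.5 dB(A)

Apply inverse-square spreading to bring every level to the receiver, then sum 10^(L/10).
pump: 88 − 20·log₁₀(46.7/3.4) = 88 − 22.76 = 65.24 dB(A).
refrigeration condenser: 82 − 20·log₁₀(19.6/4.1) = 82 − 13.59 = 68.41 dB(A).
vacuum pump: 75 − 20·log₁₀(16.9/3.0) = 75 − 15.02 = 59.98 dB(A).
Σ 10^(L/10) = 1.128e+07 → L_total = 10·log₁₀(1.128e+07) = 70.52 dB(A).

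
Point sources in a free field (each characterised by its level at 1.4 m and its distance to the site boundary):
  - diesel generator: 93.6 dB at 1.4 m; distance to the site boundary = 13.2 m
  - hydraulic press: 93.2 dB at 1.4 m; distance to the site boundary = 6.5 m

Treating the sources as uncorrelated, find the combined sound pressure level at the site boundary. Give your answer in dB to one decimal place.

First find each source's level at the receiver (point-source: −20·log₁₀(r/r_ref)), then combine on an intensity basis.
diesel generator: 93.6 − 20·log₁₀(13.2/1.4) = 93.6 − 19.49 = 74.11 dB.
hydraulic press: 93.2 − 20·log₁₀(6.5/1.4) = 93.2 − 13.34 = 79.86 dB.
Σ 10^(L/10) = 1.227e+08 → L_total = 10·log₁₀(1.227e+08) = 80.89 dB.

80.9 dB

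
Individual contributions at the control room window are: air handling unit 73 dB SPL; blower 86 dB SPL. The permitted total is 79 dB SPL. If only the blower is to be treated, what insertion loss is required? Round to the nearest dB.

8 dB

Fixed contribution from the other source: Σ 10^(L/10) = 10^(73/10) = 1.995e+07 (73.00 dB SPL).
To meet 79 dB SPL overall, the treated blower may contribute at most 10^(79/10) − 1.995e+07 = 5.948e+07, i.e. 77.74 dB SPL.
So the blower must be reduced from 86 to 77.74 dB SPL: IL = 8.26 dB.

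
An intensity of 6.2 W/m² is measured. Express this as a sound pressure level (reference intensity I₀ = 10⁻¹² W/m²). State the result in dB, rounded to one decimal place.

L = 10·log₁₀(I/I₀) = 10·log₁₀(6.2/10⁻¹²) = 10·log₁₀(6.2×10^12).
L = 10·(0.7924 + 12) = 127.92 dB.

127.9 dB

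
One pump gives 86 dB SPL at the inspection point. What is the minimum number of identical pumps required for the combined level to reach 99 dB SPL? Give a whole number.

Need L₁ + 10·log₁₀ N ≥ 99, i.e. log₁₀ N ≥ 1.30.
N ≥ 10^(13.0/10) = 19.953, so N = 20.

20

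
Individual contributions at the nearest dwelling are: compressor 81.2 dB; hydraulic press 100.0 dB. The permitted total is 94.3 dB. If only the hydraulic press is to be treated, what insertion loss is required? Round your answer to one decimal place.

Fixed contribution from the other source: Σ 10^(L/10) = 10^(81.2/10) = 1.318e+08 (81.20 dB).
To meet 94.3 dB overall, the treated hydraulic press may contribute at most 10^(94.3/10) − 1.318e+08 = 2.560e+09, i.e. 94.08 dB.
So the hydraulic press must be reduced from 100.0 to 94.08 dB: IL = 5.92 dB.

5.9 dB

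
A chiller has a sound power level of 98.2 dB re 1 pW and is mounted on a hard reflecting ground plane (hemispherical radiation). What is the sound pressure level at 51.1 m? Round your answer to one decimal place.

56.0 dB

L_p = L_w − 10·log₁₀(2π·r²) with r = 51.1 m.
2π·r² = 1.641e+04 m², 10·log₁₀ of that is 42.150 dB.
L_p = 98.2 − 42.150 = 56.05 dB.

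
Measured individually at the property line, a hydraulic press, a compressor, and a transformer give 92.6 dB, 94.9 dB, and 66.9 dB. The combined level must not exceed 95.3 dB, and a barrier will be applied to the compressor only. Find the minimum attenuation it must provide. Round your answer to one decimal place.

Fixed contribution from the other sources: Σ 10^(L/10) = 10^(92.6/10) + 10^(66.9/10) = 1.825e+09 (92.61 dB).
To meet 95.3 dB overall, the treated compressor may contribute at most 10^(95.3/10) − 1.825e+09 = 1.564e+09, i.e. 91.94 dB.
Required insertion loss = 94.9 − 91.94 = 2.96 dB.

3.0 dB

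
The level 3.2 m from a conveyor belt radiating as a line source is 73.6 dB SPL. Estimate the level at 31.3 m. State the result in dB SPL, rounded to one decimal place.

Cylindrical spreading from a line source gives a 10·log₁₀(r₂/r₁) drop.
L₂ = 73.6 − 10·log₁₀(31.3/3.2) = 73.6 − 9.904 = 63.70 dB SPL.

63.7 dB SPL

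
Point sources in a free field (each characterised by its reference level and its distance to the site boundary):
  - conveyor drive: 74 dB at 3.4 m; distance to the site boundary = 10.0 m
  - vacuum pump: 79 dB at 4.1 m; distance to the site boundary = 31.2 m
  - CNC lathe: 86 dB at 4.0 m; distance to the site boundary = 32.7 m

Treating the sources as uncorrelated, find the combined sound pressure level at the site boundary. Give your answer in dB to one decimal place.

70.1 dB

Apply inverse-square spreading to bring every level to the receiver, then sum 10^(L/10).
conveyor drive: 74 − 20·log₁₀(10.0/3.4) = 74 − 9.37 = 64.63 dB.
vacuum pump: 79 − 20·log₁₀(31.2/4.1) = 79 − 17.63 = 61.37 dB.
CNC lathe: 86 − 20·log₁₀(32.7/4.0) = 86 − 18.25 = 67.75 dB.
Σ 10^(L/10) = 1.023e+07 → L_total = 10·log₁₀(1.023e+07) = 70.10 dB.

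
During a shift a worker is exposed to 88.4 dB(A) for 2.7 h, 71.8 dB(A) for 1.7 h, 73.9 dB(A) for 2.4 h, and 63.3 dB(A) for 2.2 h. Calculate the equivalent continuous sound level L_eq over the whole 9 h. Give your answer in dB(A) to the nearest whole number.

83 dB(A)

Weight each interval's intensity by its duration and average over T = 9 h:
Σ tᵢ·10^(Lᵢ/10) = 2.7·10^(88.4/10) + 1.7·10^(71.8/10) + 2.4·10^(73.9/10) + 2.2·10^(63.3/10) = 1.957e+09.
L_eq = 10·log₁₀(1.957e+09/9) = 83.37 dB(A).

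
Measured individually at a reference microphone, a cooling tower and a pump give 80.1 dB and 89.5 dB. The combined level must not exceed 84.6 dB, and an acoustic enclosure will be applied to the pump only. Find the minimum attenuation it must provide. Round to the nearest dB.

Everything except the pump sums to 10^(80.1/10) = 1.023e+08 in linear terms, 80.10 dB.
To meet 84.6 dB overall, the treated pump may contribute at most 10^(84.6/10) − 1.023e+08 = 1.861e+08, i.e. 82.70 dB.
Required insertion loss = 89.5 − 82.70 = 6.80 dB.

7 dB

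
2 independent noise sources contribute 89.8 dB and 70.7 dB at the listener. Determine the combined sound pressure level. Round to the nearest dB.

90 dB

For uncorrelated sources the intensities add, so convert each level to linear form, sum, and take 10·log₁₀ of the total.
Σ 10^(L/10) = 10^(89.8/10) + 10^(70.7/10) = 9.667e+08.
L_total = 10·log₁₀(9.667e+08) = 89.85 dB.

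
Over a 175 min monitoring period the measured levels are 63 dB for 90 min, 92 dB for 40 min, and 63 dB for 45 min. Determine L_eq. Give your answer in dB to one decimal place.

85.6 dB

L_eq = 10·log₁₀[(1/T)·Σ tᵢ·10^(Lᵢ/10)] with T = 175 min.
Σ tᵢ·10^(Lᵢ/10) = 90·10^(63/10) + 40·10^(92/10) + 45·10^(63/10) = 6.367e+10.
L_eq = 10·log₁₀(6.367e+10/175) = 85.61 dB.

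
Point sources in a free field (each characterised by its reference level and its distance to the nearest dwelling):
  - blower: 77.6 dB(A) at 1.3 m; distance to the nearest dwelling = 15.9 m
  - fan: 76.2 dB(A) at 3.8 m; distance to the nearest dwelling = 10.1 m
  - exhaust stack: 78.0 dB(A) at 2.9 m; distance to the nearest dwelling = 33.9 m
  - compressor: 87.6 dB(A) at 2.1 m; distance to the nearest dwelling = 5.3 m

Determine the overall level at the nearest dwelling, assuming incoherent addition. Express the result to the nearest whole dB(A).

Propagate each source to the receiver with L = L_ref − 20·log₁₀(r/r_ref), then add intensities.
blower: 77.6 − 20·log₁₀(15.9/1.3) = 77.6 − 21.75 = 55.85 dB(A).
fan: 76.2 − 20·log₁₀(10.1/3.8) = 76.2 − 8.49 = 67.71 dB(A).
exhaust stack: 78.0 − 20·log₁₀(33.9/2.9) = 78.0 − 21.36 = 56.64 dB(A).
compressor: 87.6 − 20·log₁₀(5.3/2.1) = 87.6 − 8.04 = 79.56 dB(A).
Σ 10^(L/10) = 9.709e+07 → L_total = 10·log₁₀(9.709e+07) = 79.87 dB(A).

80 dB(A)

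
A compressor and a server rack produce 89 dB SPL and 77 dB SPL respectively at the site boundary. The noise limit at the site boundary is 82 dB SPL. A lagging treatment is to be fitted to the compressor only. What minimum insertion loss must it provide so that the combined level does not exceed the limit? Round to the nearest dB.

9 dB

Everything except the compressor sums to 10^(77/10) = 5.012e+07 in linear terms, 77.00 dB SPL.
The limit corresponds to 10^(82/10) = 1.585e+08; subtracting the fixed part leaves 1.084e+08 for the compressor, i.e. 80.35 dB SPL.
So the compressor must be reduced from 89 to 80.35 dB SPL: IL = 8.65 dB.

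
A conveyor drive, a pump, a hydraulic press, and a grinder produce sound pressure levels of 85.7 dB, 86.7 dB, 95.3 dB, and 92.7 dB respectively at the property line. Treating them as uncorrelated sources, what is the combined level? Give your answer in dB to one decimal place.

Incoherent sources combine by intensity addition: L_total = 10·log₁₀(Σ 10^(L_i/10)).
Σ 10^(L/10) = 10^(85.7/10) + 10^(86.7/10) + 10^(95.3/10) + 10^(92.7/10) = 6.090e+09.
L_total = 10·log₁₀(6.090e+09) = 97.85 dB.

97.8 dB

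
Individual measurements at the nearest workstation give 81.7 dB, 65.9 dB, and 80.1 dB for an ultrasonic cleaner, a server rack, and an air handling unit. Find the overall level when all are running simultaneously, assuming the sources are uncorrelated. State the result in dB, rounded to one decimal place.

For uncorrelated sources the intensities add, so convert each level to linear form, sum, and take 10·log₁₀ of the total.
Σ 10^(L/10) = 10^(81.7/10) + 10^(65.9/10) + 10^(80.1/10) = 2.541e+08.
L_total = 10·log₁₀(2.541e+08) = 84.05 dB.

84.1 dB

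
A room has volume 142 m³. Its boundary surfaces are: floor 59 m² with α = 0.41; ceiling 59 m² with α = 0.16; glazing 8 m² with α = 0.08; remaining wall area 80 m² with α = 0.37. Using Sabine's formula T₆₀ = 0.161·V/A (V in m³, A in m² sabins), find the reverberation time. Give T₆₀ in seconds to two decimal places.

0.36 s

Total absorption A = 59·0.41 + 59·0.16 + 8·0.08 + 80·0.37 = 63.87 m² sabins.
T₆₀ = 0.161·V/A = 0.161·142/63.87 = 0.358 s.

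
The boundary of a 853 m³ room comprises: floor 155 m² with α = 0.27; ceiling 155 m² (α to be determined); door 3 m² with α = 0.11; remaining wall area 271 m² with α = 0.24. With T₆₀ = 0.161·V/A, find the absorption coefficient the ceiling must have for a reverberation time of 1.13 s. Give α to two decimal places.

Required total absorption A = 0.161·853/1.13 = 121.53 m².
Absorption from the other surfaces = 155·0.27 + 3·0.11 + 271·0.24 = 107.22 m², so the ceiling must supply 14.31 m² over 155 m².
α = 14.31/155 = 0.092.

0.09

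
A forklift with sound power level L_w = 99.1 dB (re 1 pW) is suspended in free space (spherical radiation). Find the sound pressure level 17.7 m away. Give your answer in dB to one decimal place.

63.1 dB

The power spreads over a sphere of area 4π·r², so L_p = L_w − 10·log₁₀(4π·r²).
4π·r² = 3937 m², 10·log₁₀ of that is 35.952 dB.
L_p = 99.1 − 35.952 = 63.15 dB.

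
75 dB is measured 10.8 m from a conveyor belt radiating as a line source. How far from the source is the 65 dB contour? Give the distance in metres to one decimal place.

108.0 m

The 10.0 dB drop corresponds to a distance ratio of 10^(10.0/10) for a line source.
r₂ = 10.8·10^((75−65)/10) = 10.8·10^(10.0/10) = 108.00 m.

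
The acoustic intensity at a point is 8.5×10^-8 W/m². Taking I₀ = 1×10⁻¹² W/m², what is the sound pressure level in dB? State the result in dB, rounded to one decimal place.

49.3 dB

Dividing by I₀ shifts the exponent by 12: I/I₀ = 8.5×10^4.
L = 10·(0.9294 + 4) = 49.29 dB.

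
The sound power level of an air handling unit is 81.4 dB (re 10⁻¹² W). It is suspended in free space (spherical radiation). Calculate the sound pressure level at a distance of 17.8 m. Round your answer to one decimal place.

L_p = L_w − 10·log₁₀(4π·r²) with r = 17.8 m.
4π·r² = 3982 m², 10·log₁₀ of that is 36.000 dB.
L_p = 81.4 − 36.000 = 45.40 dB.

45.4 dB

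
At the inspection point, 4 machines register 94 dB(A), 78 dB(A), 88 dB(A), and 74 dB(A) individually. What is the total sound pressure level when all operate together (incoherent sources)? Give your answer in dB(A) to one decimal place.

Incoherent sources combine by intensity addition: L_total = 10·log₁₀(Σ 10^(L_i/10)).
Σ 10^(L/10) = 10^(94/10) + 10^(78/10) + 10^(88/10) + 10^(74/10) = 3.231e+09.
L_total = 10·log₁₀(3.231e+09) = 95.09 dB(A).

95.1 dB(A)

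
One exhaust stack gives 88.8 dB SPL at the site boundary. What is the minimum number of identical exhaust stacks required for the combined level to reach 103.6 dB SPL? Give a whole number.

31

The shortfall is 103.6 − 88.8 = 14.8 dB, and N units add 10·log₁₀ N, so need 10·log₁₀ N ≥ 14.8.
N ≥ 10^(14.8/10) = 30.200, so N = 31.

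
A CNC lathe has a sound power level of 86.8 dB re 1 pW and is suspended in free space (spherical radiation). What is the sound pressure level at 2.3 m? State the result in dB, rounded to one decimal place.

68.6 dB

The power spreads over a sphere of area 4π·r², so L_p = L_w − 10·log₁₀(4π·r²).
4π·r² = 66.48 m², 10·log₁₀ of that is 18.227 dB.
L_p = 86.8 − 18.227 = 68.57 dB.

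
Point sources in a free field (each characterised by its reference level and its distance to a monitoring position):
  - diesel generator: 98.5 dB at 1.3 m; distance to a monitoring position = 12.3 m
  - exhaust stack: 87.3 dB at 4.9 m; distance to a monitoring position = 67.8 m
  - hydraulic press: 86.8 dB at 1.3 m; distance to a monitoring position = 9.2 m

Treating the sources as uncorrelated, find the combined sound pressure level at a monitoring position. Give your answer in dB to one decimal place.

79.6 dB

Propagate each source to the receiver with L = L_ref − 20·log₁₀(r/r_ref), then add intensities.
diesel generator: 98.5 − 20·log₁₀(12.3/1.3) = 98.5 − 19.52 = 78.98 dB.
exhaust stack: 87.3 − 20·log₁₀(67.8/4.9) = 87.3 − 22.82 = 64.48 dB.
hydraulic press: 86.8 − 20·log₁₀(9.2/1.3) = 86.8 − 17.00 = 69.80 dB.
Σ 10^(L/10) = 9.144e+07 → L_total = 10·log₁₀(9.144e+07) = 79.61 dB.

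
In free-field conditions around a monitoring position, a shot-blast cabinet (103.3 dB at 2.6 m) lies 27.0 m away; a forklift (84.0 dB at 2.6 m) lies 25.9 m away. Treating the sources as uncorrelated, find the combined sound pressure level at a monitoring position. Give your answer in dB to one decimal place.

Apply inverse-square spreading to bring every level to the receiver, then sum 10^(L/10).
shot-blast cabinet: 103.3 − 20·log₁₀(27.0/2.6) = 103.3 − 20.33 = 82.97 dB.
forklift: 84.0 − 20·log₁₀(25.9/2.6) = 84.0 − 19.97 = 64.03 dB.
Σ 10^(L/10) = 2.008e+08 → L_total = 10·log₁₀(2.008e+08) = 83.03 dB.

83.0 dB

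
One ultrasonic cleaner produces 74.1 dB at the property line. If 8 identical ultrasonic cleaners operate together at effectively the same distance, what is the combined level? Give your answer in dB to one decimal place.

With 8 equal, uncorrelated contributions the intensity is 8× that of one unit, giving a rise of 10·log₁₀ 8.
L_total = 74.1 + 10·log₁₀(8) = 74.1 + 9.031 = 83.13 dB.

83.1 dB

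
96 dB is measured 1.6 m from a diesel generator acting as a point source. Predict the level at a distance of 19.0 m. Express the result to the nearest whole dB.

Spherical spreading from a point source gives a 20·log₁₀(r₂/r₁) drop.
L₂ = 96 − 20·log₁₀(19.0/1.6) = 96 − 21.493 = 74.51 dB.

75 dB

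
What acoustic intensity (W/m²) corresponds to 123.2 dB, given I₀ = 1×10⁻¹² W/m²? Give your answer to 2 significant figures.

2.1 W/m²

L = 10·log₁₀(I/I₀) ⇒ I = I₀·10^(L/10) = 10⁻¹² × 10^12.32.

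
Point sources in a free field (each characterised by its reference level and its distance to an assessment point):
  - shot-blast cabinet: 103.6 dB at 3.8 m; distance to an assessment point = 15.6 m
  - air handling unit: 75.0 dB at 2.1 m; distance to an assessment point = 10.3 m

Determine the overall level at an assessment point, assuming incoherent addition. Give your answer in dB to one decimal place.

91.3 dB

Apply inverse-square spreading to bring every level to the receiver, then sum 10^(L/10).
shot-blast cabinet: 103.6 − 20·log₁₀(15.6/3.8) = 103.6 − 12.27 = 91.33 dB.
air handling unit: 75.0 − 20·log₁₀(10.3/2.1) = 75.0 − 13.81 = 61.19 dB.
Σ 10^(L/10) = 1.361e+09 → L_total = 10·log₁₀(1.361e+09) = 91.34 dB.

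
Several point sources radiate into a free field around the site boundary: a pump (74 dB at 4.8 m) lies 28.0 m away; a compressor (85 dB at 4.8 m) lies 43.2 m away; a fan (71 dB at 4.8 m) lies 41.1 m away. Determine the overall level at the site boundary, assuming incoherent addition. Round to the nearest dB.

67 dB

Propagate each source to the receiver with L = L_ref − 20·log₁₀(r/r_ref), then add intensities.
pump: 74 − 20·log₁₀(28.0/4.8) = 74 − 15.32 = 58.68 dB.
compressor: 85 − 20·log₁₀(43.2/4.8) = 85 − 19.08 = 65.92 dB.
fan: 71 − 20·log₁₀(41.1/4.8) = 71 − 18.65 = 52.35 dB.
Σ 10^(L/10) = 4.814e+06 → L_total = 10·log₁₀(4.814e+06) = 66.83 dB.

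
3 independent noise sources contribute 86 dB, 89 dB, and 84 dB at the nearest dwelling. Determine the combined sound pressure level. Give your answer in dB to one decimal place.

For uncorrelated sources the intensities add, so convert each level to linear form, sum, and take 10·log₁₀ of the total.
Σ 10^(L/10) = 10^(86/10) + 10^(89/10) + 10^(84/10) = 1.444e+09.
L_total = 10·log₁₀(1.444e+09) = 91.59 dB.

91.6 dB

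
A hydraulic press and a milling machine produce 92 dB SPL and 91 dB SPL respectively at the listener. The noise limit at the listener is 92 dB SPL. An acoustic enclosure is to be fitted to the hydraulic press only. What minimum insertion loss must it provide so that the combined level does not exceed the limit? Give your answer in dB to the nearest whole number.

The untreated sources together contribute 10^(91/10) = 1.259e+09, i.e. 91.00 dB SPL.
To meet 92 dB SPL overall, the treated hydraulic press may contribute at most 10^(92/10) − 1.259e+09 = 3.260e+08, i.e. 85.13 dB SPL.
So the hydraulic press must be reduced from 92 to 85.13 dB SPL: IL = 6.87 dB.

7 dB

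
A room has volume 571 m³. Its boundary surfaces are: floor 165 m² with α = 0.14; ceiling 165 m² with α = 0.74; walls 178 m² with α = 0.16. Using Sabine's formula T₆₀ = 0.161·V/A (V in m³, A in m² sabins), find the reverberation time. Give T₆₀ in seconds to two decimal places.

Summing Sᵢαᵢ: 165·0.14 + 165·0.74 + 178·0.16 = 173.68 m².
T₆₀ = 0.161 × 571 / 173.68 = 0.529 s.

0.53 s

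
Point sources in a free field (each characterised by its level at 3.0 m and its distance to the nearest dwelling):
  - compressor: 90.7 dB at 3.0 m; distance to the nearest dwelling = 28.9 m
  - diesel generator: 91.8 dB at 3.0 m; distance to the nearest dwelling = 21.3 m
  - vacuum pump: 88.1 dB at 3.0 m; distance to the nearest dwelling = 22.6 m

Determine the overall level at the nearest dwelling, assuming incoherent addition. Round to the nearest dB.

Propagate each source to the receiver with L = L_ref − 20·log₁₀(r/r_ref), then add intensities.
compressor: 90.7 − 20·log₁₀(28.9/3.0) = 90.7 − 19.68 = 71.02 dB.
diesel generator: 91.8 − 20·log₁₀(21.3/3.0) = 91.8 − 17.03 = 74.77 dB.
vacuum pump: 88.1 − 20·log₁₀(22.6/3.0) = 88.1 − 17.54 = 70.56 dB.
Σ 10^(L/10) = 5.406e+07 → L_total = 10·log₁₀(5.406e+07) = 77.33 dB.

77 dB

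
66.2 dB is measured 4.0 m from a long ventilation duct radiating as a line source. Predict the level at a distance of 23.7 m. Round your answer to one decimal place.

Line-source attenuation: ΔL = 10·log₁₀(r₂/r₁) = 10·log₁₀(23.7/4.0) = 7.727 dB.
L₂ = 66.2 − 10·log₁₀(23.7/4.0) = 66.2 − 7.727 = 58.47 dB.

58.5 dB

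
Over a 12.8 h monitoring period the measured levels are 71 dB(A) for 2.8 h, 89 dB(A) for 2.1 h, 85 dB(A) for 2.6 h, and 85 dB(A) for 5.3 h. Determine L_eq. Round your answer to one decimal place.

85.2 dB(A)

L_eq = 10·log₁₀[(1/T)·Σ tᵢ·10^(Lᵢ/10)] with T = 12.8 h.
Σ tᵢ·10^(Lᵢ/10) = 2.8·10^(71/10) + 2.1·10^(89/10) + 2.6·10^(85/10) + 5.3·10^(85/10) = 4.202e+09.
L_eq = 10·log₁₀(4.202e+09/12.8) = 85.16 dB(A).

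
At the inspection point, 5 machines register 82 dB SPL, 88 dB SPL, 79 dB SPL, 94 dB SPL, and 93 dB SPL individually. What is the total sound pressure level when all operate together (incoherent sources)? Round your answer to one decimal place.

97.3 dB SPL

Incoherent sources combine by intensity addition: L_total = 10·log₁₀(Σ 10^(L_i/10)).
Σ 10^(L/10) = 10^(82/10) + 10^(88/10) + 10^(79/10) + 10^(94/10) + 10^(93/10) = 5.376e+09.
L_total = 10·log₁₀(5.376e+09) = 97.30 dB SPL.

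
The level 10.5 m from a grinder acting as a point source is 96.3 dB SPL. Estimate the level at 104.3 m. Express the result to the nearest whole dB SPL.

76 dB SPL

Spherical spreading from a point source gives a 20·log₁₀(r₂/r₁) drop.
L₂ = 96.3 − 20·log₁₀(104.3/10.5) = 96.3 − 19.942 = 76.36 dB SPL.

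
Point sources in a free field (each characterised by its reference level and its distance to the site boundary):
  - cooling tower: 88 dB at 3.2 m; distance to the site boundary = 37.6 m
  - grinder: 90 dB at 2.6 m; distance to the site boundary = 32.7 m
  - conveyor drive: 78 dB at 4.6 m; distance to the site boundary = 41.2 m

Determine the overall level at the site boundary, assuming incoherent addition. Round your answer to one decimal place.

First find each source's level at the receiver (point-source: −20·log₁₀(r/r_ref)), then combine on an intensity basis.
cooling tower: 88 − 20·log₁₀(37.6/3.2) = 88 − 21.40 = 66.60 dB.
grinder: 90 − 20·log₁₀(32.7/2.6) = 90 − 21.99 = 68.01 dB.
conveyor drive: 78 − 20·log₁₀(41.2/4.6) = 78 − 19.04 = 58.96 dB.
Σ 10^(L/10) = 1.168e+07 → L_total = 10·log₁₀(1.168e+07) = 70.67 dB.

70.7 dB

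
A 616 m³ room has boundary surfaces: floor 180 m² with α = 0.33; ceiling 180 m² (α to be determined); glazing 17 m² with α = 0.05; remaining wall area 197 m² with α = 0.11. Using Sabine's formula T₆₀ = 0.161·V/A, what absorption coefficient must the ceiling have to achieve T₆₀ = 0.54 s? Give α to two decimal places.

Required total absorption A = 0.161·616/0.54 = 183.66 m².
Absorption from the other surfaces = 180·0.33 + 17·0.05 + 197·0.11 = 81.92 m², so the ceiling must supply 101.74 m² over 180 m².
α = 101.74/180 = 0.565.

0.57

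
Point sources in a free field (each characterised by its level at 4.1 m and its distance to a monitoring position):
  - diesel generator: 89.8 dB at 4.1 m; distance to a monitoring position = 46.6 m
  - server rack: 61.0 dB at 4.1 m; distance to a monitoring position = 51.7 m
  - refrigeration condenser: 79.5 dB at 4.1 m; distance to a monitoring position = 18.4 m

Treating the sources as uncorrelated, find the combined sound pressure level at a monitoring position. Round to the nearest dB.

71 dB

Propagate each source to the receiver with L = L_ref − 20·log₁₀(r/r_ref), then add intensities.
diesel generator: 89.8 − 20·log₁₀(46.6/4.1) = 89.8 − 21.11 = 68.69 dB.
server rack: 61.0 − 20·log₁₀(51.7/4.1) = 61.0 − 22.01 = 38.99 dB.
refrigeration condenser: 79.5 − 20·log₁₀(18.4/4.1) = 79.5 − 13.04 = 66.46 dB.
Σ 10^(L/10) = 1.183e+07 → L_total = 10·log₁₀(1.183e+07) = 70.73 dB.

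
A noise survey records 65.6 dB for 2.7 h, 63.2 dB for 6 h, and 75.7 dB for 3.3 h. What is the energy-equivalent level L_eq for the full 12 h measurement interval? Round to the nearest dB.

71 dB

Weight each interval's intensity by its duration and average over T = 12 h:
Σ tᵢ·10^(Lᵢ/10) = 2.7·10^(65.6/10) + 6·10^(63.2/10) + 3.3·10^(75.7/10) = 1.449e+08.
L_eq = 10·log₁₀(1.449e+08/12) = 70.82 dB.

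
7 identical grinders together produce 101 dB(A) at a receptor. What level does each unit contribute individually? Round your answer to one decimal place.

Dividing the total intensity by 7 lowers the level by 10·log₁₀ 7 = 8.451 dB: L₁ = 101 − 8.451.

92.5 dB(A)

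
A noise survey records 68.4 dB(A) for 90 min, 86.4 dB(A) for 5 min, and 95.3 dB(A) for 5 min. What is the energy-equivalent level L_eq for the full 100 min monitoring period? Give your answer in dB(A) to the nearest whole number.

The energy average is taken in the linear domain: L_eq = 10·log₁₀[(Σ tᵢ·10^(Lᵢ/10))/T], T = 100 min.
Σ tᵢ·10^(Lᵢ/10) = 90·10^(68.4/10) + 5·10^(86.4/10) + 5·10^(95.3/10) = 1.975e+10.
L_eq = 10·log₁₀(1.975e+10/100) = 82.96 dB(A).

83 dB(A)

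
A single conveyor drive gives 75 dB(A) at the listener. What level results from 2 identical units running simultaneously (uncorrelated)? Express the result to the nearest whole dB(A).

78 dB(A)

With 2 equal, uncorrelated contributions the intensity is 2× that of one unit, giving a rise of 10·log₁₀ 2.
L_total = 75 + 10·log₁₀(2) = 75 + 3.010 = 78.01 dB(A).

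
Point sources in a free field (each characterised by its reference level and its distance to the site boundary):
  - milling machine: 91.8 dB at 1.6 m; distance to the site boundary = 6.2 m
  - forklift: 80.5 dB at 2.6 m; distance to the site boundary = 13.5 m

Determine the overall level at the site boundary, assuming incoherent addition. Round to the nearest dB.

80 dB

First find each source's level at the receiver (point-source: −20·log₁₀(r/r_ref)), then combine on an intensity basis.
milling machine: 91.8 − 20·log₁₀(6.2/1.6) = 91.8 − 11.77 = 80.03 dB.
forklift: 80.5 − 20·log₁₀(13.5/2.6) = 80.5 − 14.31 = 66.19 dB.
Σ 10^(L/10) = 1.050e+08 → L_total = 10·log₁₀(1.050e+08) = 80.21 dB.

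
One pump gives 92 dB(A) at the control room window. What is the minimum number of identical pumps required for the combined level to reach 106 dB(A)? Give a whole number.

The shortfall is 106 − 92 = 14.0 dB, and N units add 10·log₁₀ N, so need 10·log₁₀ N ≥ 14.0.
N ≥ 10^(14.0/10) = 25.119, so N = 26.

26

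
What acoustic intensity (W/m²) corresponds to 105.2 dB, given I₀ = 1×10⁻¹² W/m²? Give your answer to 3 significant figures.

0.0331 W/m²

L = 10·log₁₀(I/I₀) ⇒ I = I₀·10^(L/10) = 10⁻¹² × 10^10.52.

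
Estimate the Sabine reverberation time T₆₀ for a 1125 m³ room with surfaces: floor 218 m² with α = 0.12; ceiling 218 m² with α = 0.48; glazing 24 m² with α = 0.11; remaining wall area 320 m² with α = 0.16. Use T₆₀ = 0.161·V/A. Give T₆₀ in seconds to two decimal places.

Summing Sᵢαᵢ: 218·0.12 + 218·0.48 + 24·0.11 + 320·0.16 = 184.64 m².
T₆₀ = 0.161 × 1125 / 184.64 = 0.981 s.

0.98 s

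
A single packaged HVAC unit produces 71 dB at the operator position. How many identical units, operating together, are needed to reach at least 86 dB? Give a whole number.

The shortfall is 86 − 71 = 15.0 dB, and N units add 10·log₁₀ N, so need 10·log₁₀ N ≥ 15.0.
N ≥ 10^(15.0/10) = 31.623, so N = 32.

32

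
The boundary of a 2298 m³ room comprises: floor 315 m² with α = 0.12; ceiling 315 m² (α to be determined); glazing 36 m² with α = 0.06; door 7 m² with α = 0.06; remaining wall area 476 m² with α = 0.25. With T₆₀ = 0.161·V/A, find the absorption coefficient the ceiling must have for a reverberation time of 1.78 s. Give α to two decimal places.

0.15

A = 0.161·V/T₆₀ = 0.161·2298/1.78 = 207.85 m² sabins.
Absorption from the other surfaces = 315·0.12 + 36·0.06 + 7·0.06 + 476·0.25 = 159.38 m², so the ceiling must supply 48.47 m² over 315 m².
α = 48.47/315 = 0.154.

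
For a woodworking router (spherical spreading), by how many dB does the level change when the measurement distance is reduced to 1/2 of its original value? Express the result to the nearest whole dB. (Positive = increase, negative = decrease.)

+6 dB

A point source loses 6 dB per doubling of distance; generally ΔL = −20·log₁₀(r₂/r₁).
ΔL = −20·log₁₀(0.5) = +6.02 dB.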